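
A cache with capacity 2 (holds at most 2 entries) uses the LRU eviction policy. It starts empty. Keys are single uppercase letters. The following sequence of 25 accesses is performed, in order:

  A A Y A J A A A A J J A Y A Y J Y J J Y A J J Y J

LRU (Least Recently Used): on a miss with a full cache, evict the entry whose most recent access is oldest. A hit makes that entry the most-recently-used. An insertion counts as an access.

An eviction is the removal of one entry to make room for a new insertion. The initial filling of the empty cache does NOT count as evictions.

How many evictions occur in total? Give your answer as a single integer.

LRU simulation (capacity=2):
  1. access A: MISS. Cache (LRU->MRU): [A]
  2. access A: HIT. Cache (LRU->MRU): [A]
  3. access Y: MISS. Cache (LRU->MRU): [A Y]
  4. access A: HIT. Cache (LRU->MRU): [Y A]
  5. access J: MISS, evict Y. Cache (LRU->MRU): [A J]
  6. access A: HIT. Cache (LRU->MRU): [J A]
  7. access A: HIT. Cache (LRU->MRU): [J A]
  8. access A: HIT. Cache (LRU->MRU): [J A]
  9. access A: HIT. Cache (LRU->MRU): [J A]
  10. access J: HIT. Cache (LRU->MRU): [A J]
  11. access J: HIT. Cache (LRU->MRU): [A J]
  12. access A: HIT. Cache (LRU->MRU): [J A]
  13. access Y: MISS, evict J. Cache (LRU->MRU): [A Y]
  14. access A: HIT. Cache (LRU->MRU): [Y A]
  15. access Y: HIT. Cache (LRU->MRU): [A Y]
  16. access J: MISS, evict A. Cache (LRU->MRU): [Y J]
  17. access Y: HIT. Cache (LRU->MRU): [J Y]
  18. access J: HIT. Cache (LRU->MRU): [Y J]
  19. access J: HIT. Cache (LRU->MRU): [Y J]
  20. access Y: HIT. Cache (LRU->MRU): [J Y]
  21. access A: MISS, evict J. Cache (LRU->MRU): [Y A]
  22. access J: MISS, evict Y. Cache (LRU->MRU): [A J]
  23. access J: HIT. Cache (LRU->MRU): [A J]
  24. access Y: MISS, evict A. Cache (LRU->MRU): [J Y]
  25. access J: HIT. Cache (LRU->MRU): [Y J]
Total: 17 hits, 8 misses, 6 evictions

Answer: 6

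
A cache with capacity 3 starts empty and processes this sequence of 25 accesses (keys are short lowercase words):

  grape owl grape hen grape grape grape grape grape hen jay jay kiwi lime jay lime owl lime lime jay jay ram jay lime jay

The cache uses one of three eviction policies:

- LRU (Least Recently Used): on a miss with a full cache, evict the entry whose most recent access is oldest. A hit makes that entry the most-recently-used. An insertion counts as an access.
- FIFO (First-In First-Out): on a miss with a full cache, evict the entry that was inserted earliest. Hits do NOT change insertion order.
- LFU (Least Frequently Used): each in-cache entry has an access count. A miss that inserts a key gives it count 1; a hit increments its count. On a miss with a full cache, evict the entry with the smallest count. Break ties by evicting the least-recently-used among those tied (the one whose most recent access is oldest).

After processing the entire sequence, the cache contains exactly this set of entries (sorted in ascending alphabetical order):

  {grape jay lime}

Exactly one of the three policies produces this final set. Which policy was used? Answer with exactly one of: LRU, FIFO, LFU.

Answer: LFU

Derivation:
Simulating under each policy and comparing final sets:
  LRU: final set = {jay lime ram} -> differs
  FIFO: final set = {jay lime ram} -> differs
  LFU: final set = {grape jay lime} -> MATCHES target
Only LFU produces the target set.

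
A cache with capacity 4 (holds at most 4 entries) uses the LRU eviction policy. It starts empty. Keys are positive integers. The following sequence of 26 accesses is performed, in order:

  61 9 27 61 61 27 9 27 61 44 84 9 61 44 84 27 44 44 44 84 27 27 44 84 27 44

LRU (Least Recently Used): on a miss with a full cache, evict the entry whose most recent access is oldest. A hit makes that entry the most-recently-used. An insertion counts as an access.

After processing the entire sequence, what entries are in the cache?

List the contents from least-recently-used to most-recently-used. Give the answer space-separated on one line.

LRU simulation (capacity=4):
  1. access 61: MISS. Cache (LRU->MRU): [61]
  2. access 9: MISS. Cache (LRU->MRU): [61 9]
  3. access 27: MISS. Cache (LRU->MRU): [61 9 27]
  4. access 61: HIT. Cache (LRU->MRU): [9 27 61]
  5. access 61: HIT. Cache (LRU->MRU): [9 27 61]
  6. access 27: HIT. Cache (LRU->MRU): [9 61 27]
  7. access 9: HIT. Cache (LRU->MRU): [61 27 9]
  8. access 27: HIT. Cache (LRU->MRU): [61 9 27]
  9. access 61: HIT. Cache (LRU->MRU): [9 27 61]
  10. access 44: MISS. Cache (LRU->MRU): [9 27 61 44]
  11. access 84: MISS, evict 9. Cache (LRU->MRU): [27 61 44 84]
  12. access 9: MISS, evict 27. Cache (LRU->MRU): [61 44 84 9]
  13. access 61: HIT. Cache (LRU->MRU): [44 84 9 61]
  14. access 44: HIT. Cache (LRU->MRU): [84 9 61 44]
  15. access 84: HIT. Cache (LRU->MRU): [9 61 44 84]
  16. access 27: MISS, evict 9. Cache (LRU->MRU): [61 44 84 27]
  17. access 44: HIT. Cache (LRU->MRU): [61 84 27 44]
  18. access 44: HIT. Cache (LRU->MRU): [61 84 27 44]
  19. access 44: HIT. Cache (LRU->MRU): [61 84 27 44]
  20. access 84: HIT. Cache (LRU->MRU): [61 27 44 84]
  21. access 27: HIT. Cache (LRU->MRU): [61 44 84 27]
  22. access 27: HIT. Cache (LRU->MRU): [61 44 84 27]
  23. access 44: HIT. Cache (LRU->MRU): [61 84 27 44]
  24. access 84: HIT. Cache (LRU->MRU): [61 27 44 84]
  25. access 27: HIT. Cache (LRU->MRU): [61 44 84 27]
  26. access 44: HIT. Cache (LRU->MRU): [61 84 27 44]
Total: 19 hits, 7 misses, 3 evictions

Answer: 61 84 27 44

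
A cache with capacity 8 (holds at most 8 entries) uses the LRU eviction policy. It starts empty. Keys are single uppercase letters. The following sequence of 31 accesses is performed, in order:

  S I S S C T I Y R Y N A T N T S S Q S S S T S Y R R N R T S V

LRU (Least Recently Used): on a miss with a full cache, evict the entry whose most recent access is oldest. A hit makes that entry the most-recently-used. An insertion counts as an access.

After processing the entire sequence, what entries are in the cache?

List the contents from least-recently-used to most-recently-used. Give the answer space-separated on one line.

LRU simulation (capacity=8):
  1. access S: MISS. Cache (LRU->MRU): [S]
  2. access I: MISS. Cache (LRU->MRU): [S I]
  3. access S: HIT. Cache (LRU->MRU): [I S]
  4. access S: HIT. Cache (LRU->MRU): [I S]
  5. access C: MISS. Cache (LRU->MRU): [I S C]
  6. access T: MISS. Cache (LRU->MRU): [I S C T]
  7. access I: HIT. Cache (LRU->MRU): [S C T I]
  8. access Y: MISS. Cache (LRU->MRU): [S C T I Y]
  9. access R: MISS. Cache (LRU->MRU): [S C T I Y R]
  10. access Y: HIT. Cache (LRU->MRU): [S C T I R Y]
  11. access N: MISS. Cache (LRU->MRU): [S C T I R Y N]
  12. access A: MISS. Cache (LRU->MRU): [S C T I R Y N A]
  13. access T: HIT. Cache (LRU->MRU): [S C I R Y N A T]
  14. access N: HIT. Cache (LRU->MRU): [S C I R Y A T N]
  15. access T: HIT. Cache (LRU->MRU): [S C I R Y A N T]
  16. access S: HIT. Cache (LRU->MRU): [C I R Y A N T S]
  17. access S: HIT. Cache (LRU->MRU): [C I R Y A N T S]
  18. access Q: MISS, evict C. Cache (LRU->MRU): [I R Y A N T S Q]
  19. access S: HIT. Cache (LRU->MRU): [I R Y A N T Q S]
  20. access S: HIT. Cache (LRU->MRU): [I R Y A N T Q S]
  21. access S: HIT. Cache (LRU->MRU): [I R Y A N T Q S]
  22. access T: HIT. Cache (LRU->MRU): [I R Y A N Q S T]
  23. access S: HIT. Cache (LRU->MRU): [I R Y A N Q T S]
  24. access Y: HIT. Cache (LRU->MRU): [I R A N Q T S Y]
  25. access R: HIT. Cache (LRU->MRU): [I A N Q T S Y R]
  26. access R: HIT. Cache (LRU->MRU): [I A N Q T S Y R]
  27. access N: HIT. Cache (LRU->MRU): [I A Q T S Y R N]
  28. access R: HIT. Cache (LRU->MRU): [I A Q T S Y N R]
  29. access T: HIT. Cache (LRU->MRU): [I A Q S Y N R T]
  30. access S: HIT. Cache (LRU->MRU): [I A Q Y N R T S]
  31. access V: MISS, evict I. Cache (LRU->MRU): [A Q Y N R T S V]
Total: 21 hits, 10 misses, 2 evictions

Answer: A Q Y N R T S V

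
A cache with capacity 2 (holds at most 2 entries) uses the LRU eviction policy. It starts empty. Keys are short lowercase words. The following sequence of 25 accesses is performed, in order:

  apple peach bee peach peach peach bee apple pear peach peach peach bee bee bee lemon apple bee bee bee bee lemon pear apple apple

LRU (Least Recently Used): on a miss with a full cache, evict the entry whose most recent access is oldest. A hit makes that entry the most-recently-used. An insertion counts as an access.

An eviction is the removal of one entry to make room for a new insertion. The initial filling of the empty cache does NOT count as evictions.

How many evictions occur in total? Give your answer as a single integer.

Answer: 11

Derivation:
LRU simulation (capacity=2):
  1. access apple: MISS. Cache (LRU->MRU): [apple]
  2. access peach: MISS. Cache (LRU->MRU): [apple peach]
  3. access bee: MISS, evict apple. Cache (LRU->MRU): [peach bee]
  4. access peach: HIT. Cache (LRU->MRU): [bee peach]
  5. access peach: HIT. Cache (LRU->MRU): [bee peach]
  6. access peach: HIT. Cache (LRU->MRU): [bee peach]
  7. access bee: HIT. Cache (LRU->MRU): [peach bee]
  8. access apple: MISS, evict peach. Cache (LRU->MRU): [bee apple]
  9. access pear: MISS, evict bee. Cache (LRU->MRU): [apple pear]
  10. access peach: MISS, evict apple. Cache (LRU->MRU): [pear peach]
  11. access peach: HIT. Cache (LRU->MRU): [pear peach]
  12. access peach: HIT. Cache (LRU->MRU): [pear peach]
  13. access bee: MISS, evict pear. Cache (LRU->MRU): [peach bee]
  14. access bee: HIT. Cache (LRU->MRU): [peach bee]
  15. access bee: HIT. Cache (LRU->MRU): [peach bee]
  16. access lemon: MISS, evict peach. Cache (LRU->MRU): [bee lemon]
  17. access apple: MISS, evict bee. Cache (LRU->MRU): [lemon apple]
  18. access bee: MISS, evict lemon. Cache (LRU->MRU): [apple bee]
  19. access bee: HIT. Cache (LRU->MRU): [apple bee]
  20. access bee: HIT. Cache (LRU->MRU): [apple bee]
  21. access bee: HIT. Cache (LRU->MRU): [apple bee]
  22. access lemon: MISS, evict apple. Cache (LRU->MRU): [bee lemon]
  23. access pear: MISS, evict bee. Cache (LRU->MRU): [lemon pear]
  24. access apple: MISS, evict lemon. Cache (LRU->MRU): [pear apple]
  25. access apple: HIT. Cache (LRU->MRU): [pear apple]
Total: 12 hits, 13 misses, 11 evictions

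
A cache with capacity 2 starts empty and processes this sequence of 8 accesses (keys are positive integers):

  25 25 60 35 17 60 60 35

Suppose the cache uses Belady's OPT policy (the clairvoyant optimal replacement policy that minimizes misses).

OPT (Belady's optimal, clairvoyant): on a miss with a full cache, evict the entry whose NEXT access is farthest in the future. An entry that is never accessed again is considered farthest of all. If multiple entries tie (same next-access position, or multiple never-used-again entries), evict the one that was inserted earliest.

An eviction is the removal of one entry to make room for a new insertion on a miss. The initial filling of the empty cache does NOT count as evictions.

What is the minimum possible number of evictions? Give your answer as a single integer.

Answer: 3

Derivation:
OPT (Belady) simulation (capacity=2):
  1. access 25: MISS. Cache: [25]
  2. access 25: HIT. Next use of 25: never. Cache: [25]
  3. access 60: MISS. Cache: [25 60]
  4. access 35: MISS, evict 25 (next use: never). Cache: [60 35]
  5. access 17: MISS, evict 35 (next use: step 8). Cache: [60 17]
  6. access 60: HIT. Next use of 60: step 7. Cache: [60 17]
  7. access 60: HIT. Next use of 60: never. Cache: [60 17]
  8. access 35: MISS, evict 60 (next use: never). Cache: [17 35]
Total: 3 hits, 5 misses, 3 evictions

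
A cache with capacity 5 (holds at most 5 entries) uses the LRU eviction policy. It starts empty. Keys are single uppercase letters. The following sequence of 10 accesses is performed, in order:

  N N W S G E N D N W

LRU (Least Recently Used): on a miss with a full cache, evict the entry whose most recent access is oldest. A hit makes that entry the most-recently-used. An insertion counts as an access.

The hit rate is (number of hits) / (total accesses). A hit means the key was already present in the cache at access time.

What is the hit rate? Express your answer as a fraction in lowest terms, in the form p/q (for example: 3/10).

LRU simulation (capacity=5):
  1. access N: MISS. Cache (LRU->MRU): [N]
  2. access N: HIT. Cache (LRU->MRU): [N]
  3. access W: MISS. Cache (LRU->MRU): [N W]
  4. access S: MISS. Cache (LRU->MRU): [N W S]
  5. access G: MISS. Cache (LRU->MRU): [N W S G]
  6. access E: MISS. Cache (LRU->MRU): [N W S G E]
  7. access N: HIT. Cache (LRU->MRU): [W S G E N]
  8. access D: MISS, evict W. Cache (LRU->MRU): [S G E N D]
  9. access N: HIT. Cache (LRU->MRU): [S G E D N]
  10. access W: MISS, evict S. Cache (LRU->MRU): [G E D N W]
Total: 3 hits, 7 misses, 2 evictions

Hit rate = 3/10

Answer: 3/10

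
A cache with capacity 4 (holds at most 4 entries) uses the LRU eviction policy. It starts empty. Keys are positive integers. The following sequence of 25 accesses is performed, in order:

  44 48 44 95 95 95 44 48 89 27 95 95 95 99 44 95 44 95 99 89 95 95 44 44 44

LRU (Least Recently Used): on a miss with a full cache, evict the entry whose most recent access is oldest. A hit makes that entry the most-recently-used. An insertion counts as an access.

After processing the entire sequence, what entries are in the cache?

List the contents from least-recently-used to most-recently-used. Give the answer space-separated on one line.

Answer: 99 89 95 44

Derivation:
LRU simulation (capacity=4):
  1. access 44: MISS. Cache (LRU->MRU): [44]
  2. access 48: MISS. Cache (LRU->MRU): [44 48]
  3. access 44: HIT. Cache (LRU->MRU): [48 44]
  4. access 95: MISS. Cache (LRU->MRU): [48 44 95]
  5. access 95: HIT. Cache (LRU->MRU): [48 44 95]
  6. access 95: HIT. Cache (LRU->MRU): [48 44 95]
  7. access 44: HIT. Cache (LRU->MRU): [48 95 44]
  8. access 48: HIT. Cache (LRU->MRU): [95 44 48]
  9. access 89: MISS. Cache (LRU->MRU): [95 44 48 89]
  10. access 27: MISS, evict 95. Cache (LRU->MRU): [44 48 89 27]
  11. access 95: MISS, evict 44. Cache (LRU->MRU): [48 89 27 95]
  12. access 95: HIT. Cache (LRU->MRU): [48 89 27 95]
  13. access 95: HIT. Cache (LRU->MRU): [48 89 27 95]
  14. access 99: MISS, evict 48. Cache (LRU->MRU): [89 27 95 99]
  15. access 44: MISS, evict 89. Cache (LRU->MRU): [27 95 99 44]
  16. access 95: HIT. Cache (LRU->MRU): [27 99 44 95]
  17. access 44: HIT. Cache (LRU->MRU): [27 99 95 44]
  18. access 95: HIT. Cache (LRU->MRU): [27 99 44 95]
  19. access 99: HIT. Cache (LRU->MRU): [27 44 95 99]
  20. access 89: MISS, evict 27. Cache (LRU->MRU): [44 95 99 89]
  21. access 95: HIT. Cache (LRU->MRU): [44 99 89 95]
  22. access 95: HIT. Cache (LRU->MRU): [44 99 89 95]
  23. access 44: HIT. Cache (LRU->MRU): [99 89 95 44]
  24. access 44: HIT. Cache (LRU->MRU): [99 89 95 44]
  25. access 44: HIT. Cache (LRU->MRU): [99 89 95 44]
Total: 16 hits, 9 misses, 5 evictions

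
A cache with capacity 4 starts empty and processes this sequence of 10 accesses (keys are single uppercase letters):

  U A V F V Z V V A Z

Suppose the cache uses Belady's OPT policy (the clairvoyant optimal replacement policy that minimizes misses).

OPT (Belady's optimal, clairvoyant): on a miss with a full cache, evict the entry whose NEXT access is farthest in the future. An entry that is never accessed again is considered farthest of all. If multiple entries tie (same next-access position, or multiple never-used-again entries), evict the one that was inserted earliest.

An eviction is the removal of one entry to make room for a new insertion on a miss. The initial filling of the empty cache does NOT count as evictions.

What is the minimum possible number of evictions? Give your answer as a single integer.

OPT (Belady) simulation (capacity=4):
  1. access U: MISS. Cache: [U]
  2. access A: MISS. Cache: [U A]
  3. access V: MISS. Cache: [U A V]
  4. access F: MISS. Cache: [U A V F]
  5. access V: HIT. Next use of V: step 7. Cache: [U A V F]
  6. access Z: MISS, evict U (next use: never). Cache: [A V F Z]
  7. access V: HIT. Next use of V: step 8. Cache: [A V F Z]
  8. access V: HIT. Next use of V: never. Cache: [A V F Z]
  9. access A: HIT. Next use of A: never. Cache: [A V F Z]
  10. access Z: HIT. Next use of Z: never. Cache: [A V F Z]
Total: 5 hits, 5 misses, 1 evictions

Answer: 1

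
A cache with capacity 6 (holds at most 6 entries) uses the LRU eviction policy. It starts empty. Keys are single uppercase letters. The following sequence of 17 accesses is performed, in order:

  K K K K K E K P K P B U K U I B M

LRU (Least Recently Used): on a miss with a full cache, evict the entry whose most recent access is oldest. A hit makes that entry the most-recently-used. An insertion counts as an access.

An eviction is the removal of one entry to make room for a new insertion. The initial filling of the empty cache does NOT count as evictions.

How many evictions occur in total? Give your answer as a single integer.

Answer: 1

Derivation:
LRU simulation (capacity=6):
  1. access K: MISS. Cache (LRU->MRU): [K]
  2. access K: HIT. Cache (LRU->MRU): [K]
  3. access K: HIT. Cache (LRU->MRU): [K]
  4. access K: HIT. Cache (LRU->MRU): [K]
  5. access K: HIT. Cache (LRU->MRU): [K]
  6. access E: MISS. Cache (LRU->MRU): [K E]
  7. access K: HIT. Cache (LRU->MRU): [E K]
  8. access P: MISS. Cache (LRU->MRU): [E K P]
  9. access K: HIT. Cache (LRU->MRU): [E P K]
  10. access P: HIT. Cache (LRU->MRU): [E K P]
  11. access B: MISS. Cache (LRU->MRU): [E K P B]
  12. access U: MISS. Cache (LRU->MRU): [E K P B U]
  13. access K: HIT. Cache (LRU->MRU): [E P B U K]
  14. access U: HIT. Cache (LRU->MRU): [E P B K U]
  15. access I: MISS. Cache (LRU->MRU): [E P B K U I]
  16. access B: HIT. Cache (LRU->MRU): [E P K U I B]
  17. access M: MISS, evict E. Cache (LRU->MRU): [P K U I B M]
Total: 10 hits, 7 misses, 1 evictions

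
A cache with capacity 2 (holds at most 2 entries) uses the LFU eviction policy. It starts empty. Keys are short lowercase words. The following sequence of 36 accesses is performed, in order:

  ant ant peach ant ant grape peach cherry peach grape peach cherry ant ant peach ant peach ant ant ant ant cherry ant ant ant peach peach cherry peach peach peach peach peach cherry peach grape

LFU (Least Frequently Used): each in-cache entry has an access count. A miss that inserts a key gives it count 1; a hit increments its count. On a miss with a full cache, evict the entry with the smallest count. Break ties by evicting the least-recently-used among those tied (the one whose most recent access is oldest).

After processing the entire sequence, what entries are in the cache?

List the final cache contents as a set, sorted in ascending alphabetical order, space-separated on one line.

LFU simulation (capacity=2):
  1. access ant: MISS. Cache: [ant(c=1)]
  2. access ant: HIT, count now 2. Cache: [ant(c=2)]
  3. access peach: MISS. Cache: [peach(c=1) ant(c=2)]
  4. access ant: HIT, count now 3. Cache: [peach(c=1) ant(c=3)]
  5. access ant: HIT, count now 4. Cache: [peach(c=1) ant(c=4)]
  6. access grape: MISS, evict peach(c=1). Cache: [grape(c=1) ant(c=4)]
  7. access peach: MISS, evict grape(c=1). Cache: [peach(c=1) ant(c=4)]
  8. access cherry: MISS, evict peach(c=1). Cache: [cherry(c=1) ant(c=4)]
  9. access peach: MISS, evict cherry(c=1). Cache: [peach(c=1) ant(c=4)]
  10. access grape: MISS, evict peach(c=1). Cache: [grape(c=1) ant(c=4)]
  11. access peach: MISS, evict grape(c=1). Cache: [peach(c=1) ant(c=4)]
  12. access cherry: MISS, evict peach(c=1). Cache: [cherry(c=1) ant(c=4)]
  13. access ant: HIT, count now 5. Cache: [cherry(c=1) ant(c=5)]
  14. access ant: HIT, count now 6. Cache: [cherry(c=1) ant(c=6)]
  15. access peach: MISS, evict cherry(c=1). Cache: [peach(c=1) ant(c=6)]
  16. access ant: HIT, count now 7. Cache: [peach(c=1) ant(c=7)]
  17. access peach: HIT, count now 2. Cache: [peach(c=2) ant(c=7)]
  18. access ant: HIT, count now 8. Cache: [peach(c=2) ant(c=8)]
  19. access ant: HIT, count now 9. Cache: [peach(c=2) ant(c=9)]
  20. access ant: HIT, count now 10. Cache: [peach(c=2) ant(c=10)]
  21. access ant: HIT, count now 11. Cache: [peach(c=2) ant(c=11)]
  22. access cherry: MISS, evict peach(c=2). Cache: [cherry(c=1) ant(c=11)]
  23. access ant: HIT, count now 12. Cache: [cherry(c=1) ant(c=12)]
  24. access ant: HIT, count now 13. Cache: [cherry(c=1) ant(c=13)]
  25. access ant: HIT, count now 14. Cache: [cherry(c=1) ant(c=14)]
  26. access peach: MISS, evict cherry(c=1). Cache: [peach(c=1) ant(c=14)]
  27. access peach: HIT, count now 2. Cache: [peach(c=2) ant(c=14)]
  28. access cherry: MISS, evict peach(c=2). Cache: [cherry(c=1) ant(c=14)]
  29. access peach: MISS, evict cherry(c=1). Cache: [peach(c=1) ant(c=14)]
  30. access peach: HIT, count now 2. Cache: [peach(c=2) ant(c=14)]
  31. access peach: HIT, count now 3. Cache: [peach(c=3) ant(c=14)]
  32. access peach: HIT, count now 4. Cache: [peach(c=4) ant(c=14)]
  33. access peach: HIT, count now 5. Cache: [peach(c=5) ant(c=14)]
  34. access cherry: MISS, evict peach(c=5). Cache: [cherry(c=1) ant(c=14)]
  35. access peach: MISS, evict cherry(c=1). Cache: [peach(c=1) ant(c=14)]
  36. access grape: MISS, evict peach(c=1). Cache: [grape(c=1) ant(c=14)]
Total: 19 hits, 17 misses, 15 evictions

Answer: ant grape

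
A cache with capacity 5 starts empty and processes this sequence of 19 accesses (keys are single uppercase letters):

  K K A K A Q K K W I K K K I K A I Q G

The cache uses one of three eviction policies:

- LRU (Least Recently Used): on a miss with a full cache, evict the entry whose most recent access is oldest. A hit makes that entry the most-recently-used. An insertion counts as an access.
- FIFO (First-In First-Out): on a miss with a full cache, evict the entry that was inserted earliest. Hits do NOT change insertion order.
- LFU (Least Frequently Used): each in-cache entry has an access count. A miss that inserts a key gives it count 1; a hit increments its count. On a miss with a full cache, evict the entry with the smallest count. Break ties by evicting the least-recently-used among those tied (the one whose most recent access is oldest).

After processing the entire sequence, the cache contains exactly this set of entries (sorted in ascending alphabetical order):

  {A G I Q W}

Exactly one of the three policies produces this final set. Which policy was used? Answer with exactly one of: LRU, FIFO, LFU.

Simulating under each policy and comparing final sets:
  LRU: final set = {A G I K Q} -> differs
  FIFO: final set = {A G I Q W} -> MATCHES target
  LFU: final set = {A G I K Q} -> differs
Only FIFO produces the target set.

Answer: FIFO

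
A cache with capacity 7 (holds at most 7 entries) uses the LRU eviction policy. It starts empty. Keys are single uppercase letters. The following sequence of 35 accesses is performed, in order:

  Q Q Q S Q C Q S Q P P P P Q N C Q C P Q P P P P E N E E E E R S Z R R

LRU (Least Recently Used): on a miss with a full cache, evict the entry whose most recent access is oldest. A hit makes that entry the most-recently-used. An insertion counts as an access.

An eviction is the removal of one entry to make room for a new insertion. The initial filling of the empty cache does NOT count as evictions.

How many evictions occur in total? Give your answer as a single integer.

LRU simulation (capacity=7):
  1. access Q: MISS. Cache (LRU->MRU): [Q]
  2. access Q: HIT. Cache (LRU->MRU): [Q]
  3. access Q: HIT. Cache (LRU->MRU): [Q]
  4. access S: MISS. Cache (LRU->MRU): [Q S]
  5. access Q: HIT. Cache (LRU->MRU): [S Q]
  6. access C: MISS. Cache (LRU->MRU): [S Q C]
  7. access Q: HIT. Cache (LRU->MRU): [S C Q]
  8. access S: HIT. Cache (LRU->MRU): [C Q S]
  9. access Q: HIT. Cache (LRU->MRU): [C S Q]
  10. access P: MISS. Cache (LRU->MRU): [C S Q P]
  11. access P: HIT. Cache (LRU->MRU): [C S Q P]
  12. access P: HIT. Cache (LRU->MRU): [C S Q P]
  13. access P: HIT. Cache (LRU->MRU): [C S Q P]
  14. access Q: HIT. Cache (LRU->MRU): [C S P Q]
  15. access N: MISS. Cache (LRU->MRU): [C S P Q N]
  16. access C: HIT. Cache (LRU->MRU): [S P Q N C]
  17. access Q: HIT. Cache (LRU->MRU): [S P N C Q]
  18. access C: HIT. Cache (LRU->MRU): [S P N Q C]
  19. access P: HIT. Cache (LRU->MRU): [S N Q C P]
  20. access Q: HIT. Cache (LRU->MRU): [S N C P Q]
  21. access P: HIT. Cache (LRU->MRU): [S N C Q P]
  22. access P: HIT. Cache (LRU->MRU): [S N C Q P]
  23. access P: HIT. Cache (LRU->MRU): [S N C Q P]
  24. access P: HIT. Cache (LRU->MRU): [S N C Q P]
  25. access E: MISS. Cache (LRU->MRU): [S N C Q P E]
  26. access N: HIT. Cache (LRU->MRU): [S C Q P E N]
  27. access E: HIT. Cache (LRU->MRU): [S C Q P N E]
  28. access E: HIT. Cache (LRU->MRU): [S C Q P N E]
  29. access E: HIT. Cache (LRU->MRU): [S C Q P N E]
  30. access E: HIT. Cache (LRU->MRU): [S C Q P N E]
  31. access R: MISS. Cache (LRU->MRU): [S C Q P N E R]
  32. access S: HIT. Cache (LRU->MRU): [C Q P N E R S]
  33. access Z: MISS, evict C. Cache (LRU->MRU): [Q P N E R S Z]
  34. access R: HIT. Cache (LRU->MRU): [Q P N E S Z R]
  35. access R: HIT. Cache (LRU->MRU): [Q P N E S Z R]
Total: 27 hits, 8 misses, 1 evictions

Answer: 1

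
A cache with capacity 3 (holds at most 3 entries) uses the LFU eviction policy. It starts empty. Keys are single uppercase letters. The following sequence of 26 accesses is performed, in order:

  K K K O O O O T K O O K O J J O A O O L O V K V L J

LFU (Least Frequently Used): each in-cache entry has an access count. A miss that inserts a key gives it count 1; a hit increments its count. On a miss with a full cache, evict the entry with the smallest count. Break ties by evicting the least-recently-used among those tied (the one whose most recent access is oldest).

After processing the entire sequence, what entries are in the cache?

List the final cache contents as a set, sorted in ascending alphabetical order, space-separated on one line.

Answer: J K O

Derivation:
LFU simulation (capacity=3):
  1. access K: MISS. Cache: [K(c=1)]
  2. access K: HIT, count now 2. Cache: [K(c=2)]
  3. access K: HIT, count now 3. Cache: [K(c=3)]
  4. access O: MISS. Cache: [O(c=1) K(c=3)]
  5. access O: HIT, count now 2. Cache: [O(c=2) K(c=3)]
  6. access O: HIT, count now 3. Cache: [K(c=3) O(c=3)]
  7. access O: HIT, count now 4. Cache: [K(c=3) O(c=4)]
  8. access T: MISS. Cache: [T(c=1) K(c=3) O(c=4)]
  9. access K: HIT, count now 4. Cache: [T(c=1) O(c=4) K(c=4)]
  10. access O: HIT, count now 5. Cache: [T(c=1) K(c=4) O(c=5)]
  11. access O: HIT, count now 6. Cache: [T(c=1) K(c=4) O(c=6)]
  12. access K: HIT, count now 5. Cache: [T(c=1) K(c=5) O(c=6)]
  13. access O: HIT, count now 7. Cache: [T(c=1) K(c=5) O(c=7)]
  14. access J: MISS, evict T(c=1). Cache: [J(c=1) K(c=5) O(c=7)]
  15. access J: HIT, count now 2. Cache: [J(c=2) K(c=5) O(c=7)]
  16. access O: HIT, count now 8. Cache: [J(c=2) K(c=5) O(c=8)]
  17. access A: MISS, evict J(c=2). Cache: [A(c=1) K(c=5) O(c=8)]
  18. access O: HIT, count now 9. Cache: [A(c=1) K(c=5) O(c=9)]
  19. access O: HIT, count now 10. Cache: [A(c=1) K(c=5) O(c=10)]
  20. access L: MISS, evict A(c=1). Cache: [L(c=1) K(c=5) O(c=10)]
  21. access O: HIT, count now 11. Cache: [L(c=1) K(c=5) O(c=11)]
  22. access V: MISS, evict L(c=1). Cache: [V(c=1) K(c=5) O(c=11)]
  23. access K: HIT, count now 6. Cache: [V(c=1) K(c=6) O(c=11)]
  24. access V: HIT, count now 2. Cache: [V(c=2) K(c=6) O(c=11)]
  25. access L: MISS, evict V(c=2). Cache: [L(c=1) K(c=6) O(c=11)]
  26. access J: MISS, evict L(c=1). Cache: [J(c=1) K(c=6) O(c=11)]
Total: 17 hits, 9 misses, 6 evictions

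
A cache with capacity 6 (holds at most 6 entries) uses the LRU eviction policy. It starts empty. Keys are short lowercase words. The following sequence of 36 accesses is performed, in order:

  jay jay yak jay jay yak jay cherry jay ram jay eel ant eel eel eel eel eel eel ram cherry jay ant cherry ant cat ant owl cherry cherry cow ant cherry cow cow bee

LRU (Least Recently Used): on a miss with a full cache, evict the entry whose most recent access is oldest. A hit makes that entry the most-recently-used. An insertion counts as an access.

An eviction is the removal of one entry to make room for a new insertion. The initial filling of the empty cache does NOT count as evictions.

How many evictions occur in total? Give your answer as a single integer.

LRU simulation (capacity=6):
  1. access jay: MISS. Cache (LRU->MRU): [jay]
  2. access jay: HIT. Cache (LRU->MRU): [jay]
  3. access yak: MISS. Cache (LRU->MRU): [jay yak]
  4. access jay: HIT. Cache (LRU->MRU): [yak jay]
  5. access jay: HIT. Cache (LRU->MRU): [yak jay]
  6. access yak: HIT. Cache (LRU->MRU): [jay yak]
  7. access jay: HIT. Cache (LRU->MRU): [yak jay]
  8. access cherry: MISS. Cache (LRU->MRU): [yak jay cherry]
  9. access jay: HIT. Cache (LRU->MRU): [yak cherry jay]
  10. access ram: MISS. Cache (LRU->MRU): [yak cherry jay ram]
  11. access jay: HIT. Cache (LRU->MRU): [yak cherry ram jay]
  12. access eel: MISS. Cache (LRU->MRU): [yak cherry ram jay eel]
  13. access ant: MISS. Cache (LRU->MRU): [yak cherry ram jay eel ant]
  14. access eel: HIT. Cache (LRU->MRU): [yak cherry ram jay ant eel]
  15. access eel: HIT. Cache (LRU->MRU): [yak cherry ram jay ant eel]
  16. access eel: HIT. Cache (LRU->MRU): [yak cherry ram jay ant eel]
  17. access eel: HIT. Cache (LRU->MRU): [yak cherry ram jay ant eel]
  18. access eel: HIT. Cache (LRU->MRU): [yak cherry ram jay ant eel]
  19. access eel: HIT. Cache (LRU->MRU): [yak cherry ram jay ant eel]
  20. access ram: HIT. Cache (LRU->MRU): [yak cherry jay ant eel ram]
  21. access cherry: HIT. Cache (LRU->MRU): [yak jay ant eel ram cherry]
  22. access jay: HIT. Cache (LRU->MRU): [yak ant eel ram cherry jay]
  23. access ant: HIT. Cache (LRU->MRU): [yak eel ram cherry jay ant]
  24. access cherry: HIT. Cache (LRU->MRU): [yak eel ram jay ant cherry]
  25. access ant: HIT. Cache (LRU->MRU): [yak eel ram jay cherry ant]
  26. access cat: MISS, evict yak. Cache (LRU->MRU): [eel ram jay cherry ant cat]
  27. access ant: HIT. Cache (LRU->MRU): [eel ram jay cherry cat ant]
  28. access owl: MISS, evict eel. Cache (LRU->MRU): [ram jay cherry cat ant owl]
  29. access cherry: HIT. Cache (LRU->MRU): [ram jay cat ant owl cherry]
  30. access cherry: HIT. Cache (LRU->MRU): [ram jay cat ant owl cherry]
  31. access cow: MISS, evict ram. Cache (LRU->MRU): [jay cat ant owl cherry cow]
  32. access ant: HIT. Cache (LRU->MRU): [jay cat owl cherry cow ant]
  33. access cherry: HIT. Cache (LRU->MRU): [jay cat owl cow ant cherry]
  34. access cow: HIT. Cache (LRU->MRU): [jay cat owl ant cherry cow]
  35. access cow: HIT. Cache (LRU->MRU): [jay cat owl ant cherry cow]
  36. access bee: MISS, evict jay. Cache (LRU->MRU): [cat owl ant cherry cow bee]
Total: 26 hits, 10 misses, 4 evictions

Answer: 4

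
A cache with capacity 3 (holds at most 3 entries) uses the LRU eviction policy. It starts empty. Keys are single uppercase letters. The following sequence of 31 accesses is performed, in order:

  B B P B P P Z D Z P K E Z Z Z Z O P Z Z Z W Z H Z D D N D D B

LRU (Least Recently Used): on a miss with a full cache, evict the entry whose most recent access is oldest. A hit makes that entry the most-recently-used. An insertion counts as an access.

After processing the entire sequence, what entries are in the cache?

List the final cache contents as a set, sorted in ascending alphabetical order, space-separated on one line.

LRU simulation (capacity=3):
  1. access B: MISS. Cache (LRU->MRU): [B]
  2. access B: HIT. Cache (LRU->MRU): [B]
  3. access P: MISS. Cache (LRU->MRU): [B P]
  4. access B: HIT. Cache (LRU->MRU): [P B]
  5. access P: HIT. Cache (LRU->MRU): [B P]
  6. access P: HIT. Cache (LRU->MRU): [B P]
  7. access Z: MISS. Cache (LRU->MRU): [B P Z]
  8. access D: MISS, evict B. Cache (LRU->MRU): [P Z D]
  9. access Z: HIT. Cache (LRU->MRU): [P D Z]
  10. access P: HIT. Cache (LRU->MRU): [D Z P]
  11. access K: MISS, evict D. Cache (LRU->MRU): [Z P K]
  12. access E: MISS, evict Z. Cache (LRU->MRU): [P K E]
  13. access Z: MISS, evict P. Cache (LRU->MRU): [K E Z]
  14. access Z: HIT. Cache (LRU->MRU): [K E Z]
  15. access Z: HIT. Cache (LRU->MRU): [K E Z]
  16. access Z: HIT. Cache (LRU->MRU): [K E Z]
  17. access O: MISS, evict K. Cache (LRU->MRU): [E Z O]
  18. access P: MISS, evict E. Cache (LRU->MRU): [Z O P]
  19. access Z: HIT. Cache (LRU->MRU): [O P Z]
  20. access Z: HIT. Cache (LRU->MRU): [O P Z]
  21. access Z: HIT. Cache (LRU->MRU): [O P Z]
  22. access W: MISS, evict O. Cache (LRU->MRU): [P Z W]
  23. access Z: HIT. Cache (LRU->MRU): [P W Z]
  24. access H: MISS, evict P. Cache (LRU->MRU): [W Z H]
  25. access Z: HIT. Cache (LRU->MRU): [W H Z]
  26. access D: MISS, evict W. Cache (LRU->MRU): [H Z D]
  27. access D: HIT. Cache (LRU->MRU): [H Z D]
  28. access N: MISS, evict H. Cache (LRU->MRU): [Z D N]
  29. access D: HIT. Cache (LRU->MRU): [Z N D]
  30. access D: HIT. Cache (LRU->MRU): [Z N D]
  31. access B: MISS, evict Z. Cache (LRU->MRU): [N D B]
Total: 17 hits, 14 misses, 11 evictions

Answer: B D N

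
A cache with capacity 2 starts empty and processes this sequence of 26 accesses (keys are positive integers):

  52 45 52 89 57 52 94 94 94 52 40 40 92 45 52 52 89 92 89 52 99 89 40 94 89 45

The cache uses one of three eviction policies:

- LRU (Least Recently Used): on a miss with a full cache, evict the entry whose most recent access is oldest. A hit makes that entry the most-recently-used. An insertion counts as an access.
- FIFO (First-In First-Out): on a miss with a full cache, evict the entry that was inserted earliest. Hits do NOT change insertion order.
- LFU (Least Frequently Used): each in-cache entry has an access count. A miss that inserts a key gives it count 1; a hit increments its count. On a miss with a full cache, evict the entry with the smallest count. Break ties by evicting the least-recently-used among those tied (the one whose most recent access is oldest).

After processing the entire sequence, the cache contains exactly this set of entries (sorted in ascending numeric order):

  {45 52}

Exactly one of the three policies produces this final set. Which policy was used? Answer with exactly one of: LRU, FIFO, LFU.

Simulating under each policy and comparing final sets:
  LRU: final set = {45 89} -> differs
  FIFO: final set = {45 89} -> differs
  LFU: final set = {45 52} -> MATCHES target
Only LFU produces the target set.

Answer: LFU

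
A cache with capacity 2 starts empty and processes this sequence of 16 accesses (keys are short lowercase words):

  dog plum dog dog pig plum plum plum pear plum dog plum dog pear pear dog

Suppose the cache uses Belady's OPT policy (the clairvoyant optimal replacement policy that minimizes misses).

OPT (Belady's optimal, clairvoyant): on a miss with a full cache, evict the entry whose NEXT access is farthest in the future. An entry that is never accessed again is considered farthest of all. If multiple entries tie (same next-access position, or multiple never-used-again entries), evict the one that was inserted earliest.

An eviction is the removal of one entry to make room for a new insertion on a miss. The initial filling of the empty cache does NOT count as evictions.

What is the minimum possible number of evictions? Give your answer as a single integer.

Answer: 4

Derivation:
OPT (Belady) simulation (capacity=2):
  1. access dog: MISS. Cache: [dog]
  2. access plum: MISS. Cache: [dog plum]
  3. access dog: HIT. Next use of dog: step 4. Cache: [dog plum]
  4. access dog: HIT. Next use of dog: step 11. Cache: [dog plum]
  5. access pig: MISS, evict dog (next use: step 11). Cache: [plum pig]
  6. access plum: HIT. Next use of plum: step 7. Cache: [plum pig]
  7. access plum: HIT. Next use of plum: step 8. Cache: [plum pig]
  8. access plum: HIT. Next use of plum: step 10. Cache: [plum pig]
  9. access pear: MISS, evict pig (next use: never). Cache: [plum pear]
  10. access plum: HIT. Next use of plum: step 12. Cache: [plum pear]
  11. access dog: MISS, evict pear (next use: step 14). Cache: [plum dog]
  12. access plum: HIT. Next use of plum: never. Cache: [plum dog]
  13. access dog: HIT. Next use of dog: step 16. Cache: [plum dog]
  14. access pear: MISS, evict plum (next use: never). Cache: [dog pear]
  15. access pear: HIT. Next use of pear: never. Cache: [dog pear]
  16. access dog: HIT. Next use of dog: never. Cache: [dog pear]
Total: 10 hits, 6 misses, 4 evictions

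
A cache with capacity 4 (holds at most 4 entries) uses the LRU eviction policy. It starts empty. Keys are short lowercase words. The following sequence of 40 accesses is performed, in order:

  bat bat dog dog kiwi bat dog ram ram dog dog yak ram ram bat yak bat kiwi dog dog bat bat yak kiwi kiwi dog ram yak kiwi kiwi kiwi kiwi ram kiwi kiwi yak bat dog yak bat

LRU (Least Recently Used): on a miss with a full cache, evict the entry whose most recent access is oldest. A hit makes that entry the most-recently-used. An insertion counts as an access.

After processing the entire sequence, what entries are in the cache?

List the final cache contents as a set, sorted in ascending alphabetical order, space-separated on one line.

LRU simulation (capacity=4):
  1. access bat: MISS. Cache (LRU->MRU): [bat]
  2. access bat: HIT. Cache (LRU->MRU): [bat]
  3. access dog: MISS. Cache (LRU->MRU): [bat dog]
  4. access dog: HIT. Cache (LRU->MRU): [bat dog]
  5. access kiwi: MISS. Cache (LRU->MRU): [bat dog kiwi]
  6. access bat: HIT. Cache (LRU->MRU): [dog kiwi bat]
  7. access dog: HIT. Cache (LRU->MRU): [kiwi bat dog]
  8. access ram: MISS. Cache (LRU->MRU): [kiwi bat dog ram]
  9. access ram: HIT. Cache (LRU->MRU): [kiwi bat dog ram]
  10. access dog: HIT. Cache (LRU->MRU): [kiwi bat ram dog]
  11. access dog: HIT. Cache (LRU->MRU): [kiwi bat ram dog]
  12. access yak: MISS, evict kiwi. Cache (LRU->MRU): [bat ram dog yak]
  13. access ram: HIT. Cache (LRU->MRU): [bat dog yak ram]
  14. access ram: HIT. Cache (LRU->MRU): [bat dog yak ram]
  15. access bat: HIT. Cache (LRU->MRU): [dog yak ram bat]
  16. access yak: HIT. Cache (LRU->MRU): [dog ram bat yak]
  17. access bat: HIT. Cache (LRU->MRU): [dog ram yak bat]
  18. access kiwi: MISS, evict dog. Cache (LRU->MRU): [ram yak bat kiwi]
  19. access dog: MISS, evict ram. Cache (LRU->MRU): [yak bat kiwi dog]
  20. access dog: HIT. Cache (LRU->MRU): [yak bat kiwi dog]
  21. access bat: HIT. Cache (LRU->MRU): [yak kiwi dog bat]
  22. access bat: HIT. Cache (LRU->MRU): [yak kiwi dog bat]
  23. access yak: HIT. Cache (LRU->MRU): [kiwi dog bat yak]
  24. access kiwi: HIT. Cache (LRU->MRU): [dog bat yak kiwi]
  25. access kiwi: HIT. Cache (LRU->MRU): [dog bat yak kiwi]
  26. access dog: HIT. Cache (LRU->MRU): [bat yak kiwi dog]
  27. access ram: MISS, evict bat. Cache (LRU->MRU): [yak kiwi dog ram]
  28. access yak: HIT. Cache (LRU->MRU): [kiwi dog ram yak]
  29. access kiwi: HIT. Cache (LRU->MRU): [dog ram yak kiwi]
  30. access kiwi: HIT. Cache (LRU->MRU): [dog ram yak kiwi]
  31. access kiwi: HIT. Cache (LRU->MRU): [dog ram yak kiwi]
  32. access kiwi: HIT. Cache (LRU->MRU): [dog ram yak kiwi]
  33. access ram: HIT. Cache (LRU->MRU): [dog yak kiwi ram]
  34. access kiwi: HIT. Cache (LRU->MRU): [dog yak ram kiwi]
  35. access kiwi: HIT. Cache (LRU->MRU): [dog yak ram kiwi]
  36. access yak: HIT. Cache (LRU->MRU): [dog ram kiwi yak]
  37. access bat: MISS, evict dog. Cache (LRU->MRU): [ram kiwi yak bat]
  38. access dog: MISS, evict ram. Cache (LRU->MRU): [kiwi yak bat dog]
  39. access yak: HIT. Cache (LRU->MRU): [kiwi bat dog yak]
  40. access bat: HIT. Cache (LRU->MRU): [kiwi dog yak bat]
Total: 30 hits, 10 misses, 6 evictions

Answer: bat dog kiwi yak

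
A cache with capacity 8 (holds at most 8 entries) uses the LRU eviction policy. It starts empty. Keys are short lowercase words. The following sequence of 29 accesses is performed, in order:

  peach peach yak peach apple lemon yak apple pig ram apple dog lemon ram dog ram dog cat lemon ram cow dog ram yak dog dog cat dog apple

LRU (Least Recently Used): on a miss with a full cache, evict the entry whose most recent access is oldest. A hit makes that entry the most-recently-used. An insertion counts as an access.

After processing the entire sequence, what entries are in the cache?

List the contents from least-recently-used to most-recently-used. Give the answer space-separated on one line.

Answer: pig lemon cow ram yak cat dog apple

Derivation:
LRU simulation (capacity=8):
  1. access peach: MISS. Cache (LRU->MRU): [peach]
  2. access peach: HIT. Cache (LRU->MRU): [peach]
  3. access yak: MISS. Cache (LRU->MRU): [peach yak]
  4. access peach: HIT. Cache (LRU->MRU): [yak peach]
  5. access apple: MISS. Cache (LRU->MRU): [yak peach apple]
  6. access lemon: MISS. Cache (LRU->MRU): [yak peach apple lemon]
  7. access yak: HIT. Cache (LRU->MRU): [peach apple lemon yak]
  8. access apple: HIT. Cache (LRU->MRU): [peach lemon yak apple]
  9. access pig: MISS. Cache (LRU->MRU): [peach lemon yak apple pig]
  10. access ram: MISS. Cache (LRU->MRU): [peach lemon yak apple pig ram]
  11. access apple: HIT. Cache (LRU->MRU): [peach lemon yak pig ram apple]
  12. access dog: MISS. Cache (LRU->MRU): [peach lemon yak pig ram apple dog]
  13. access lemon: HIT. Cache (LRU->MRU): [peach yak pig ram apple dog lemon]
  14. access ram: HIT. Cache (LRU->MRU): [peach yak pig apple dog lemon ram]
  15. access dog: HIT. Cache (LRU->MRU): [peach yak pig apple lemon ram dog]
  16. access ram: HIT. Cache (LRU->MRU): [peach yak pig apple lemon dog ram]
  17. access dog: HIT. Cache (LRU->MRU): [peach yak pig apple lemon ram dog]
  18. access cat: MISS. Cache (LRU->MRU): [peach yak pig apple lemon ram dog cat]
  19. access lemon: HIT. Cache (LRU->MRU): [peach yak pig apple ram dog cat lemon]
  20. access ram: HIT. Cache (LRU->MRU): [peach yak pig apple dog cat lemon ram]
  21. access cow: MISS, evict peach. Cache (LRU->MRU): [yak pig apple dog cat lemon ram cow]
  22. access dog: HIT. Cache (LRU->MRU): [yak pig apple cat lemon ram cow dog]
  23. access ram: HIT. Cache (LRU->MRU): [yak pig apple cat lemon cow dog ram]
  24. access yak: HIT. Cache (LRU->MRU): [pig apple cat lemon cow dog ram yak]
  25. access dog: HIT. Cache (LRU->MRU): [pig apple cat lemon cow ram yak dog]
  26. access dog: HIT. Cache (LRU->MRU): [pig apple cat lemon cow ram yak dog]
  27. access cat: HIT. Cache (LRU->MRU): [pig apple lemon cow ram yak dog cat]
  28. access dog: HIT. Cache (LRU->MRU): [pig apple lemon cow ram yak cat dog]
  29. access apple: HIT. Cache (LRU->MRU): [pig lemon cow ram yak cat dog apple]
Total: 20 hits, 9 misses, 1 evictions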